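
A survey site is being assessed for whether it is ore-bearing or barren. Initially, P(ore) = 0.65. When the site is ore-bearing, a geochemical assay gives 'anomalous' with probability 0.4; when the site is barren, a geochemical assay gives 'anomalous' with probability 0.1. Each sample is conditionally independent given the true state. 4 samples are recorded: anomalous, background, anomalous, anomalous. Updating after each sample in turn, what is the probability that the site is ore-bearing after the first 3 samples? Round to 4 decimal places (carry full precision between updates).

0.9519

After 'anomalous': P(ore) = 0.4·0.6500 / (0.4·0.6500 + 0.1·0.3500) ≈ 0.8814
After 'background': P(ore) = 0.6·0.8814 / (0.6·0.8814 + 0.9·0.1186) ≈ 0.8320
After 'anomalous': P(ore) = 0.4·0.8320 / (0.4·0.8320 + 0.1·0.1680) ≈ 0.9519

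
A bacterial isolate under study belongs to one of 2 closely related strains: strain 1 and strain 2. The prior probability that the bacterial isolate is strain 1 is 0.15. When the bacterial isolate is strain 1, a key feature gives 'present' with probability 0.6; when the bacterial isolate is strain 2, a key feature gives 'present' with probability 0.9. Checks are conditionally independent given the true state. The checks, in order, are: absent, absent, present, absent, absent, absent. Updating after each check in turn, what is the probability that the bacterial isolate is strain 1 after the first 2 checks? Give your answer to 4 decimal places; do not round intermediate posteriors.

0.7385

After 'absent': P(strain 1) = 0.4·0.1500 / (0.4·0.1500 + 0.1·0.8500) ≈ 0.4138
After 'absent': P(strain 1) = 0.4·0.4138 / (0.4·0.4138 + 0.1·0.5862) ≈ 0.7385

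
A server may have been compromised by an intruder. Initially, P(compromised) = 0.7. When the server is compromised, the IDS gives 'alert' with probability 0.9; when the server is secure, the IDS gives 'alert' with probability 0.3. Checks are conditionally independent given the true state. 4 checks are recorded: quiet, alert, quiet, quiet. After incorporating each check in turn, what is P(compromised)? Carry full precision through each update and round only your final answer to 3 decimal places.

0.020

After 'quiet': P(compromised) = 0.1·0.7000 / (0.1·0.7000 + 0.7·0.3000) ≈ 0.2500
After 'alert': P(compromised) = 0.9·0.2500 / (0.9·0.2500 + 0.3·0.7500) ≈ 0.5000
After 'quiet': P(compromised) = 0.1·0.5000 / (0.1·0.5000 + 0.7·0.5000) ≈ 0.1250
After 'quiet': P(compromised) = 0.1·0.1250 / (0.1·0.1250 + 0.7·0.8750) ≈ 0.0200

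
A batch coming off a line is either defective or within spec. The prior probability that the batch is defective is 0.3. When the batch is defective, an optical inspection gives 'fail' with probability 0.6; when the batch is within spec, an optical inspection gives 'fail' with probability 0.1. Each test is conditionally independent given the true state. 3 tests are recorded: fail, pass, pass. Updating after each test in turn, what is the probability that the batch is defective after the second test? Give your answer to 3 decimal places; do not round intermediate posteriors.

0.533

Apply Bayes' rule sequentially, carrying P(defective) forward.
After 'fail': P(defective) = 0.6·0.3000 / (0.6·0.3000 + 0.1·0.7000) ≈ 0.7200
After 'pass': P(defective) = 0.4·0.7200 / (0.4·0.7200 + 0.9·0.2800) ≈ 0.5333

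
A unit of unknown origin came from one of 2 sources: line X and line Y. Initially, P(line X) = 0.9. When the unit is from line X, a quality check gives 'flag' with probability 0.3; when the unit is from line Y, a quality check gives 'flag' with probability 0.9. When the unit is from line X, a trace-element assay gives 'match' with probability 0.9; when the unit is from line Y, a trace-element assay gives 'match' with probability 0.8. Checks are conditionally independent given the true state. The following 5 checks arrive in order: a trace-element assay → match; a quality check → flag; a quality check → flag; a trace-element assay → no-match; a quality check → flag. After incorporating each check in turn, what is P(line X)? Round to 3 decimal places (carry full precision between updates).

After a trace-element assay='match': P(line X) = 0.9·0.9000 / (0.9·0.9000 + 0.8·0.1000) ≈ 0.9101
After a quality check='flag': P(line X) = 0.3·0.9101 / (0.3·0.9101 + 0.9·0.0899) ≈ 0.7714
After a quality check='flag': P(line X) = 0.3·0.7714 / (0.3·0.7714 + 0.9·0.2286) ≈ 0.5294
After a trace-element assay='no-match': P(line X) = 0.1·0.5294 / (0.1·0.5294 + 0.2·0.4706) ≈ 0.3600
After a quality check='flag': P(line X) = 0.3·0.3600 / (0.3·0.3600 + 0.9·0.6400) ≈ 0.1579

0.158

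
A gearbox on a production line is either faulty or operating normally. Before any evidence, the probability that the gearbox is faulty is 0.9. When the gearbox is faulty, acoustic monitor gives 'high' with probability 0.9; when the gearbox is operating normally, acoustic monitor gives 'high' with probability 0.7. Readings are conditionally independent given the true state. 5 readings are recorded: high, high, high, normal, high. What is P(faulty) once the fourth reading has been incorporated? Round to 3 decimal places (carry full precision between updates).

0.864

After 'high': P(faulty) = 0.9·0.9000 / (0.9·0.9000 + 0.7·0.1000) ≈ 0.9205
After 'high': P(faulty) = 0.9·0.9205 / (0.9·0.9205 + 0.7·0.0795) ≈ 0.9370
After 'high': P(faulty) = 0.9·0.9370 / (0.9·0.9370 + 0.7·0.0630) ≈ 0.9503
After 'normal': P(faulty) = 0.1·0.9503 / (0.1·0.9503 + 0.3·0.0497) ≈ 0.8644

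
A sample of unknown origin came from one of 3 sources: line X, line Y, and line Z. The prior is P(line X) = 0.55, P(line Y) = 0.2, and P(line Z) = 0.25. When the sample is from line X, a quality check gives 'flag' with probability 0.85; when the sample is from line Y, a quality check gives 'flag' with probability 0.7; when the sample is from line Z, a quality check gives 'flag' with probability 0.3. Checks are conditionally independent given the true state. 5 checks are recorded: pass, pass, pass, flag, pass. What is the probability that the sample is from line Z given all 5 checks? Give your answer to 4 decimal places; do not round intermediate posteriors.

After 'pass': normaliser = 0.15·0.5500 + 0.3·0.2000 + 0.7·0.2500; P(line X) ≈ 0.2598, P(line Y) ≈ 0.1890, P(line Z) ≈ 0.5512
After 'pass': normaliser = 0.15·0.2598 + 0.3·0.1890 + 0.7·0.5512; P(line X) ≈ 0.0809, P(line Y) ≈ 0.1177, P(line Z) ≈ 0.8013
After 'pass': normaliser = 0.15·0.0809 + 0.3·0.1177 + 0.7·0.8013; P(line X) ≈ 0.0200, P(line Y) ≈ 0.0581, P(line Z) ≈ 0.9220
After 'flag': normaliser = 0.85·0.0200 + 0.7·0.0581 + 0.3·0.9220; P(line X) ≈ 0.0508, P(line Y) ≈ 0.1216, P(line Z) ≈ 0.8276
After 'pass': normaliser = 0.15·0.0508 + 0.3·0.1216 + 0.7·0.8276; P(line X) ≈ 0.0122, P(line Y) ≈ 0.0585, P(line Z) ≈ 0.9293

0.9293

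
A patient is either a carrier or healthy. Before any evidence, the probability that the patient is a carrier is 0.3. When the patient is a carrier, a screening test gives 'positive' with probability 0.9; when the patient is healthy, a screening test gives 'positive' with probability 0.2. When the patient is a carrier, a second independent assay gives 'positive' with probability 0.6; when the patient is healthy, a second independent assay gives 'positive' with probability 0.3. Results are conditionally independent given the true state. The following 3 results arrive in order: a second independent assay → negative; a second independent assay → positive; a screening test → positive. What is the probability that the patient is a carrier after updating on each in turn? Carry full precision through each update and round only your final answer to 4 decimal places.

After a second independent assay='negative': P(carrier) = 0.4·0.3000 / (0.4·0.3000 + 0.7·0.7000) ≈ 0.1967
After a second independent assay='positive': P(carrier) = 0.6·0.1967 / (0.6·0.1967 + 0.3·0.8033) ≈ 0.3288
After a screening test='positive': P(carrier) = 0.9·0.3288 / (0.9·0.3288 + 0.2·0.6712) ≈ 0.6879

0.6879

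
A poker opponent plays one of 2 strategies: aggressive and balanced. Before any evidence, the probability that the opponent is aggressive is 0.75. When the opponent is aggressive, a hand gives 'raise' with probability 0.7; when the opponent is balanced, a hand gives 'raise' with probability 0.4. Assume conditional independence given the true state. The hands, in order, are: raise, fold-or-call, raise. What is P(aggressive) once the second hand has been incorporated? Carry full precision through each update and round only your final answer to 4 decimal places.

Each posterior becomes the prior for the next update.
After 'raise': P(aggressive) = 0.7·0.7500 / (0.7·0.7500 + 0.4·0.2500) ≈ 0.8400
After 'fold-or-call': P(aggressive) = 0.3·0.8400 / (0.3·0.8400 + 0.6·0.1600) ≈ 0.7241

0.7241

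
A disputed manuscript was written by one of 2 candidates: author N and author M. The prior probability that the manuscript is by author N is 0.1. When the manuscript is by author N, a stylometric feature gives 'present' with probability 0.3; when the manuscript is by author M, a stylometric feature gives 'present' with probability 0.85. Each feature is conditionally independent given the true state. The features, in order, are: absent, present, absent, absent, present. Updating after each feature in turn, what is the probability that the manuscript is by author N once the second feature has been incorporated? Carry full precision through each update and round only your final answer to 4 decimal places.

After 'absent': P(author N) = 0.7·0.1000 / (0.7·0.1000 + 0.15·0.9000) ≈ 0.3415
After 'present': P(author N) = 0.3·0.3415 / (0.3·0.3415 + 0.85·0.6585) ≈ 0.1547

0.1547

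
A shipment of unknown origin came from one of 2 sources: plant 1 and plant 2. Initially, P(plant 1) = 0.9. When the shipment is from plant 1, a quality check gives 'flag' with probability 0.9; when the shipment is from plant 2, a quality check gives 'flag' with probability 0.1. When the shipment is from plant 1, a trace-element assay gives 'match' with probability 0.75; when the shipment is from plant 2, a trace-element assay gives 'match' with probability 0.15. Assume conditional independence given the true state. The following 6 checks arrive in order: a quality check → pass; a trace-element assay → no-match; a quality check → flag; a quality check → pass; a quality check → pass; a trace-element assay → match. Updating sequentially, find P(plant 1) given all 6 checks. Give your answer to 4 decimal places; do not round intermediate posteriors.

0.1404

Each posterior becomes the prior for the next update.
After a quality check='pass': P(plant 1) = 0.1·0.9000 / (0.1·0.9000 + 0.9·0.1000) ≈ 0.5000
After a trace-element assay='no-match': P(plant 1) = 0.25·0.5000 / (0.25·0.5000 + 0.85·0.5000) ≈ 0.2273
After a quality check='flag': P(plant 1) = 0.9·0.2273 / (0.9·0.2273 + 0.1·0.7727) ≈ 0.7258
After a quality check='pass': P(plant 1) = 0.1·0.7258 / (0.1·0.7258 + 0.9·0.2742) ≈ 0.2273
After a quality check='pass': P(plant 1) = 0.1·0.2273 / (0.1·0.2273 + 0.9·0.7727) ≈ 0.0316
After a trace-element assay='match': P(plant 1) = 0.75·0.0316 / (0.75·0.0316 + 0.15·0.9684) ≈ 0.1404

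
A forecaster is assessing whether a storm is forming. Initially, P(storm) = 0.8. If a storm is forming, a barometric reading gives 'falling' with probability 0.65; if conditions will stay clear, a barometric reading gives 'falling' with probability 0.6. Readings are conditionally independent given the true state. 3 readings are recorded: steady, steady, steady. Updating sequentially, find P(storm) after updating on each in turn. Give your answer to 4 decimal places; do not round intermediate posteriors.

After 'steady': P(storm) = 0.35·0.8000 / (0.35·0.8000 + 0.4·0.2000) ≈ 0.7778
After 'steady': P(storm) = 0.35·0.7778 / (0.35·0.7778 + 0.4·0.2222) ≈ 0.7538
After 'steady': P(storm) = 0.35·0.7538 / (0.35·0.7538 + 0.4·0.2462) ≈ 0.7282

0.7282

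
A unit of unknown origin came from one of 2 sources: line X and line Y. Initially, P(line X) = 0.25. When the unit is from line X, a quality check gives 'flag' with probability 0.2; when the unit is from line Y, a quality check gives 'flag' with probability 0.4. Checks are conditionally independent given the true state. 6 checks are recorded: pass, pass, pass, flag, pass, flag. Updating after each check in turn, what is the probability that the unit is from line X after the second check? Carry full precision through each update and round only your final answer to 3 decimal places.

After 'pass': P(line X) = 0.8·0.2500 / (0.8·0.2500 + 0.6·0.7500) ≈ 0.3077
After 'pass': P(line X) = 0.8·0.3077 / (0.8·0.3077 + 0.6·0.6923) ≈ 0.3721

0.372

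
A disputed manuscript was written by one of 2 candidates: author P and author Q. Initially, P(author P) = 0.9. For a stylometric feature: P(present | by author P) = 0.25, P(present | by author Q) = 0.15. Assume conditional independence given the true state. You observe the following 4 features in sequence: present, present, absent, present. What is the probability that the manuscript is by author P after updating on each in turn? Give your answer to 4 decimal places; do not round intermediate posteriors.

0.9735

After 'present': P(author P) = 0.25·0.9000 / (0.25·0.9000 + 0.15·0.1000) ≈ 0.9375
After 'present': P(author P) = 0.25·0.9375 / (0.25·0.9375 + 0.15·0.0625) ≈ 0.9615
After 'absent': P(author P) = 0.75·0.9615 / (0.75·0.9615 + 0.85·0.0385) ≈ 0.9566
After 'present': P(author P) = 0.25·0.9566 / (0.25·0.9566 + 0.15·0.0434) ≈ 0.9735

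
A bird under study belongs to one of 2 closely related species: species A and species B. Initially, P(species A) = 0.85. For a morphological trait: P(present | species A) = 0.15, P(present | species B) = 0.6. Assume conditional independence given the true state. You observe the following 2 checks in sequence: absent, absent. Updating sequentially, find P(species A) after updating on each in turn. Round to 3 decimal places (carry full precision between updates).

After 'absent': P(species A) = 0.85·0.8500 / (0.85·0.8500 + 0.4·0.1500) ≈ 0.9233
After 'absent': P(species A) = 0.85·0.9233 / (0.85·0.9233 + 0.4·0.0767) ≈ 0.9624

0.962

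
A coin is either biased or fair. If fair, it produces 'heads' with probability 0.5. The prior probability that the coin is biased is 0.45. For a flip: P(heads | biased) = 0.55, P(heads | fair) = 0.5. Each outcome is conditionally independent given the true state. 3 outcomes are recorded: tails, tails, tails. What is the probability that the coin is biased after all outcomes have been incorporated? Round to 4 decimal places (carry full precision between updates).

After 'tails': P(biased) = 0.45·0.4500 / (0.45·0.4500 + 0.5·0.5500) ≈ 0.4241
After 'tails': P(biased) = 0.45·0.4241 / (0.45·0.4241 + 0.5·0.5759) ≈ 0.3986
After 'tails': P(biased) = 0.45·0.3986 / (0.45·0.3986 + 0.5·0.6014) ≈ 0.3736

0.3736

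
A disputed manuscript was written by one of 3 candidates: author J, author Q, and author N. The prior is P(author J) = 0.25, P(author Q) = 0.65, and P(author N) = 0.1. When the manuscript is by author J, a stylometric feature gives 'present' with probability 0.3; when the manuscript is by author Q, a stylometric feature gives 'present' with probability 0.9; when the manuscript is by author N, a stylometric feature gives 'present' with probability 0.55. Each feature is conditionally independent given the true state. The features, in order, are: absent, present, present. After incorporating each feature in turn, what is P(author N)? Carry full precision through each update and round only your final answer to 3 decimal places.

After 'absent': normaliser = 0.7·0.2500 + 0.1·0.6500 + 0.45·0.1000; P(author J) ≈ 0.6140, P(author Q) ≈ 0.2281, P(author N) ≈ 0.1579
After 'present': normaliser = 0.3·0.6140 + 0.9·0.2281 + 0.55·0.1579; P(author J) ≈ 0.3867, P(author Q) ≈ 0.4309, P(author N) ≈ 0.1823
After 'present': normaliser = 0.3·0.3867 + 0.9·0.4309 + 0.55·0.1823; P(author J) ≈ 0.1920, P(author Q) ≈ 0.6420, P(author N) ≈ 0.1660

0.166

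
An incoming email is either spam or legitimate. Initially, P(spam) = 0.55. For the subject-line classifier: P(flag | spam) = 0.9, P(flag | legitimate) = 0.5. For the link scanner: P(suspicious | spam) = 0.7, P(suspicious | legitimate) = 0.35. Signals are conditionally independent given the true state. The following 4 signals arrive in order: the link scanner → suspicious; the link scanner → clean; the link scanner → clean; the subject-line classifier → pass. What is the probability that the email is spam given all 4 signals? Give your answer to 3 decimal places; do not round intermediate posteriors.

After the link scanner='suspicious': P(spam) = 0.7·0.5500 / (0.7·0.5500 + 0.35·0.4500) ≈ 0.7097
After the link scanner='clean': P(spam) = 0.3·0.7097 / (0.3·0.7097 + 0.65·0.2903) ≈ 0.5301
After the link scanner='clean': P(spam) = 0.3·0.5301 / (0.3·0.5301 + 0.65·0.4699) ≈ 0.3424
After the subject-line classifier='pass': P(spam) = 0.1·0.3424 / (0.1·0.3424 + 0.5·0.6576) ≈ 0.0943

0.094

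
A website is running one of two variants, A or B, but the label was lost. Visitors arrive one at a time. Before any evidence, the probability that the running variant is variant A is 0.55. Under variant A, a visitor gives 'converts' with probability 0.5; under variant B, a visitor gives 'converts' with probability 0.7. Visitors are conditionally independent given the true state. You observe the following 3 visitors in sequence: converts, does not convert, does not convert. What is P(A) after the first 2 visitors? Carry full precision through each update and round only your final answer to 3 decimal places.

0.593

Apply Bayes' rule sequentially, carrying P(A) forward.
After 'converts': P(A) = 0.5·0.5500 / (0.5·0.5500 + 0.7·0.4500) ≈ 0.4661
After 'does not convert': P(A) = 0.5·0.4661 / (0.5·0.4661 + 0.3·0.5339) ≈ 0.5927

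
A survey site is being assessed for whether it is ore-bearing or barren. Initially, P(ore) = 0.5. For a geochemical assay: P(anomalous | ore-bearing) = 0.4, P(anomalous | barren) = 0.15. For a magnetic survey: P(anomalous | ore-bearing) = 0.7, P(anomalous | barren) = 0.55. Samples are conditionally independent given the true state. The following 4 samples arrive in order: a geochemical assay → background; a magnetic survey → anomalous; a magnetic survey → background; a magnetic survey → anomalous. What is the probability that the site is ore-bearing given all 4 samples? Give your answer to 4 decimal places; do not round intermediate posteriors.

Each posterior becomes the prior for the next update.
After a geochemical assay='background': P(ore) = 0.6·0.5000 / (0.6·0.5000 + 0.85·0.5000) ≈ 0.4138
After a magnetic survey='anomalous': P(ore) = 0.7·0.4138 / (0.7·0.4138 + 0.55·0.5862) ≈ 0.4732
After a magnetic survey='background': P(ore) = 0.3·0.4732 / (0.3·0.4732 + 0.45·0.5268) ≈ 0.3746
After a magnetic survey='anomalous': P(ore) = 0.7·0.3746 / (0.7·0.3746 + 0.55·0.6254) ≈ 0.4326

0.4326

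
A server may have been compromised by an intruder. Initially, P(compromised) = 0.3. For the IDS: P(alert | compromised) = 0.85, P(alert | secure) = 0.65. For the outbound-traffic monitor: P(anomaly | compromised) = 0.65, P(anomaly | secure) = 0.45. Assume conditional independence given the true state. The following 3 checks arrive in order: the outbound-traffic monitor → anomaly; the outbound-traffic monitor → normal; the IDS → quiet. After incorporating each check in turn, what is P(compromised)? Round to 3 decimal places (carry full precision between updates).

After the outbound-traffic monitor='anomaly': P(compromised) = 0.65·0.3000 / (0.65·0.3000 + 0.45·0.7000) ≈ 0.3824
After the outbound-traffic monitor='normal': P(compromised) = 0.35·0.3824 / (0.35·0.3824 + 0.55·0.6176) ≈ 0.2826
After the IDS='quiet': P(compromised) = 0.15·0.2826 / (0.15·0.2826 + 0.35·0.7174) ≈ 0.1444

0.144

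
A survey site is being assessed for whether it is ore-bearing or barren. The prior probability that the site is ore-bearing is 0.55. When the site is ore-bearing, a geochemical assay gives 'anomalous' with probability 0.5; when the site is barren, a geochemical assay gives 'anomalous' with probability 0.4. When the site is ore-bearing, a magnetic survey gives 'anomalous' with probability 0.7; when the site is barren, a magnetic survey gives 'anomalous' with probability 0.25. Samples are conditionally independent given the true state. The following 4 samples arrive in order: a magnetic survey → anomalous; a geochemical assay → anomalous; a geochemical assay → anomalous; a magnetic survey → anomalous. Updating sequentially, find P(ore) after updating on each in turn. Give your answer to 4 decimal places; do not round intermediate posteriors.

0.9374

Apply Bayes' rule sequentially, carrying P(ore) forward.
After a magnetic survey='anomalous': P(ore) = 0.7·0.5500 / (0.7·0.5500 + 0.25·0.4500) ≈ 0.7739
After a geochemical assay='anomalous': P(ore) = 0.5·0.7739 / (0.5·0.7739 + 0.4·0.2261) ≈ 0.8105
After a geochemical assay='anomalous': P(ore) = 0.5·0.8105 / (0.5·0.8105 + 0.4·0.1895) ≈ 0.8425
After a magnetic survey='anomalous': P(ore) = 0.7·0.8425 / (0.7·0.8425 + 0.25·0.1575) ≈ 0.9374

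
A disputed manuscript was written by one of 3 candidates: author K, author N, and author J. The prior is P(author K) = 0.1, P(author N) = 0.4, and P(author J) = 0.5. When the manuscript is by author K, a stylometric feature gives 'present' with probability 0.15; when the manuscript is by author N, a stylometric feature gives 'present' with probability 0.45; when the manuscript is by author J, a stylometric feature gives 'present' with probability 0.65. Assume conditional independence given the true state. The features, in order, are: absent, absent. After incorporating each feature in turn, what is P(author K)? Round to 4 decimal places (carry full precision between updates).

After 'absent': normaliser = 0.85·0.1000 + 0.55·0.4000 + 0.35·0.5000; P(author K) ≈ 0.1771, P(author N) ≈ 0.4583, P(author J) ≈ 0.3646
After 'absent': normaliser = 0.85·0.1771 + 0.55·0.4583 + 0.35·0.3646; P(author K) ≈ 0.2839, P(author N) ≈ 0.4754, P(author J) ≈ 0.2407

0.2839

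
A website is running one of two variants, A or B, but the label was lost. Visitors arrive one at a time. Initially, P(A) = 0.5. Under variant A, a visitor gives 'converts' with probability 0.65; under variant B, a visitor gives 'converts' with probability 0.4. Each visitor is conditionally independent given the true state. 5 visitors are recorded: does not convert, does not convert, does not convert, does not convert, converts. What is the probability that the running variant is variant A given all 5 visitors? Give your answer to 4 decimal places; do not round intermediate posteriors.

0.1584

After 'does not convert': P(A) = 0.35·0.5000 / (0.35·0.5000 + 0.6·0.5000) ≈ 0.3684
After 'does not convert': P(A) = 0.35·0.3684 / (0.35·0.3684 + 0.6·0.6316) ≈ 0.2539
After 'does not convert': P(A) = 0.35·0.2539 / (0.35·0.2539 + 0.6·0.7461) ≈ 0.1656
After 'does not convert': P(A) = 0.35·0.1656 / (0.35·0.1656 + 0.6·0.8344) ≈ 0.1038
After 'converts': P(A) = 0.65·0.1038 / (0.65·0.1038 + 0.4·0.8962) ≈ 0.1584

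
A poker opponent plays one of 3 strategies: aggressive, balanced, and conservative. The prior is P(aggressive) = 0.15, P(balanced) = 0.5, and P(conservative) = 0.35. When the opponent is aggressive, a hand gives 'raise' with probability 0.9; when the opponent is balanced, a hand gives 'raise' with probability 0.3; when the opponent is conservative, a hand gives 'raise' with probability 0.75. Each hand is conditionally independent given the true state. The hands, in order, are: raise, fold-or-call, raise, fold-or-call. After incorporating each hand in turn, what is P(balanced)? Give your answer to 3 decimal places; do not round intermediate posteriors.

0.620

After 'raise': normaliser = 0.9·0.1500 + 0.3·0.5000 + 0.75·0.3500; P(aggressive) ≈ 0.2466, P(balanced) ≈ 0.2740, P(conservative) ≈ 0.4795
After 'fold-or-call': normaliser = 0.1·0.2466 + 0.7·0.2740 + 0.25·0.4795; P(aggressive) ≈ 0.0733, P(balanced) ≈ 0.5703, P(conservative) ≈ 0.3564
After 'raise': normaliser = 0.9·0.0733 + 0.3·0.5703 + 0.75·0.3564; P(aggressive) ≈ 0.1308, P(balanced) ≈ 0.3392, P(conservative) ≈ 0.5300
After 'fold-or-call': normaliser = 0.1·0.1308 + 0.7·0.3392 + 0.25·0.5300; P(aggressive) ≈ 0.0342, P(balanced) ≈ 0.6199, P(conservative) ≈ 0.3459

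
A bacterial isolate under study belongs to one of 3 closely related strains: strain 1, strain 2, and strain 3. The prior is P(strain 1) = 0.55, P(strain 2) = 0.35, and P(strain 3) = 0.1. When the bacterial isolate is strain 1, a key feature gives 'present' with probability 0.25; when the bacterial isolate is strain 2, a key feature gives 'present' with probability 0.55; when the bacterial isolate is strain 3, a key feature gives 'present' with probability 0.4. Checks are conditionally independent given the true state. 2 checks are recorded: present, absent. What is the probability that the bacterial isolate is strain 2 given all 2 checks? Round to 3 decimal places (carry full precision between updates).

0.405

Apply Bayes' rule sequentially, carrying P(strain 2) forward.
After 'present': normaliser = 0.25·0.5500 + 0.55·0.3500 + 0.4·0.1000; P(strain 1) ≈ 0.3716, P(strain 2) ≈ 0.5203, P(strain 3) ≈ 0.1081
After 'absent': normaliser = 0.75·0.3716 + 0.45·0.5203 + 0.6·0.1081; P(strain 1) ≈ 0.4825, P(strain 2) ≈ 0.4053, P(strain 3) ≈ 0.1123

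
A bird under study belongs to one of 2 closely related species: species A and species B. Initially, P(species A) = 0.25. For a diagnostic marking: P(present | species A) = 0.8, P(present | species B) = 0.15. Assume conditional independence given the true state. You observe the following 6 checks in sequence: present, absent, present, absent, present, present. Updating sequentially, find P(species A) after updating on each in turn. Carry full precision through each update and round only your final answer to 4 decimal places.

0.9372

After 'present': P(species A) = 0.8·0.2500 / (0.8·0.2500 + 0.15·0.7500) ≈ 0.6400
After 'absent': P(species A) = 0.2·0.6400 / (0.2·0.6400 + 0.85·0.3600) ≈ 0.2949
After 'present': P(species A) = 0.8·0.2949 / (0.8·0.2949 + 0.15·0.7051) ≈ 0.6905
After 'absent': P(species A) = 0.2·0.6905 / (0.2·0.6905 + 0.85·0.3095) ≈ 0.3442
After 'present': P(species A) = 0.8·0.3442 / (0.8·0.3442 + 0.15·0.6558) ≈ 0.7368
After 'present': P(species A) = 0.8·0.7368 / (0.8·0.7368 + 0.15·0.2632) ≈ 0.9372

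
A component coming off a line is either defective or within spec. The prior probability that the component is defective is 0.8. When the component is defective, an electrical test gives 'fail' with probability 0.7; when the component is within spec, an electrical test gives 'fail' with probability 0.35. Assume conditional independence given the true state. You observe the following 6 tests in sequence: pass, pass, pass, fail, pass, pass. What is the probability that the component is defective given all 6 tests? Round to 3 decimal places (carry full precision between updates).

Each posterior becomes the prior for the next update.
After 'pass': P(defective) = 0.3·0.8000 / (0.3·0.8000 + 0.65·0.2000) ≈ 0.6486
After 'pass': P(defective) = 0.3·0.6486 / (0.3·0.6486 + 0.65·0.3514) ≈ 0.4601
After 'pass': P(defective) = 0.3·0.4601 / (0.3·0.4601 + 0.65·0.5399) ≈ 0.2823
After 'fail': P(defective) = 0.7·0.2823 / (0.7·0.2823 + 0.35·0.7177) ≈ 0.4403
After 'pass': P(defective) = 0.3·0.4403 / (0.3·0.4403 + 0.65·0.5597) ≈ 0.2663
After 'pass': P(defective) = 0.3·0.2663 / (0.3·0.2663 + 0.65·0.7337) ≈ 0.1435

0.144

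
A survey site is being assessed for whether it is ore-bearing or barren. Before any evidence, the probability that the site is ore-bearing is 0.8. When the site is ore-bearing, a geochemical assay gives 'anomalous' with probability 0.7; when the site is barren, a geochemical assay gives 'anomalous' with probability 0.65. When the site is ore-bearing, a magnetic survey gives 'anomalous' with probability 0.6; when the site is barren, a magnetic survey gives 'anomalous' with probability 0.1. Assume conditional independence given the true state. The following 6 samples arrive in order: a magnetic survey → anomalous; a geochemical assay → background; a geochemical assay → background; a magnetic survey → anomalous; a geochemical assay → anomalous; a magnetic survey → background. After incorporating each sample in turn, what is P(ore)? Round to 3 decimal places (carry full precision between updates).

0.981

After a magnetic survey='anomalous': P(ore) = 0.6·0.8000 / (0.6·0.8000 + 0.1·0.2000) ≈ 0.9600
After a geochemical assay='background': P(ore) = 0.3·0.9600 / (0.3·0.9600 + 0.35·0.0400) ≈ 0.9536
After a geochemical assay='background': P(ore) = 0.3·0.9536 / (0.3·0.9536 + 0.35·0.0464) ≈ 0.9463
After a magnetic survey='anomalous': P(ore) = 0.6·0.9463 / (0.6·0.9463 + 0.1·0.0537) ≈ 0.9906
After a geochemical assay='anomalous': P(ore) = 0.7·0.9906 / (0.7·0.9906 + 0.65·0.0094) ≈ 0.9913
After a magnetic survey='background': P(ore) = 0.4·0.9913 / (0.4·0.9913 + 0.9·0.0087) ≈ 0.9806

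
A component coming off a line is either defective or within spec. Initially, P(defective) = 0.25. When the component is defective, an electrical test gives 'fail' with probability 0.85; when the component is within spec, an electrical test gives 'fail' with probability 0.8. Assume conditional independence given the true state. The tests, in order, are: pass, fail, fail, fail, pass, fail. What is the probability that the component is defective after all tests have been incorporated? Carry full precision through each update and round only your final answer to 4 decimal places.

0.1929

Each posterior becomes the prior for the next update.
After 'pass': P(defective) = 0.15·0.2500 / (0.15·0.2500 + 0.2·0.7500) ≈ 0.2000
After 'fail': P(defective) = 0.85·0.2000 / (0.85·0.2000 + 0.8·0.8000) ≈ 0.2099
After 'fail': P(defective) = 0.85·0.2099 / (0.85·0.2099 + 0.8·0.7901) ≈ 0.2201
After 'fail': P(defective) = 0.85·0.2201 / (0.85·0.2201 + 0.8·0.7799) ≈ 0.2307
After 'pass': P(defective) = 0.15·0.2307 / (0.15·0.2307 + 0.2·0.7693) ≈ 0.1836
After 'fail': P(defective) = 0.85·0.1836 / (0.85·0.1836 + 0.8·0.8164) ≈ 0.1929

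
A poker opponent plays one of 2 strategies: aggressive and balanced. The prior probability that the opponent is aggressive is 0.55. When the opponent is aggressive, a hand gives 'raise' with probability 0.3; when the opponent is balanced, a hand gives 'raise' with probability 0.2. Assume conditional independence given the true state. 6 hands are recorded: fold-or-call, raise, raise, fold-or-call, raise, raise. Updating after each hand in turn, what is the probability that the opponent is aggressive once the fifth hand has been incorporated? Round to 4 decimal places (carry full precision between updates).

Each posterior becomes the prior for the next update.
After 'fold-or-call': P(aggressive) = 0.7·0.5500 / (0.7·0.5500 + 0.8·0.4500) ≈ 0.5168
After 'raise': P(aggressive) = 0.3·0.5168 / (0.3·0.5168 + 0.2·0.4832) ≈ 0.6160
After 'raise': P(aggressive) = 0.3·0.6160 / (0.3·0.6160 + 0.2·0.3840) ≈ 0.7064
After 'fold-or-call': P(aggressive) = 0.7·0.7064 / (0.7·0.7064 + 0.8·0.2936) ≈ 0.6780
After 'raise': P(aggressive) = 0.3·0.6780 / (0.3·0.6780 + 0.2·0.3220) ≈ 0.7595

0.7595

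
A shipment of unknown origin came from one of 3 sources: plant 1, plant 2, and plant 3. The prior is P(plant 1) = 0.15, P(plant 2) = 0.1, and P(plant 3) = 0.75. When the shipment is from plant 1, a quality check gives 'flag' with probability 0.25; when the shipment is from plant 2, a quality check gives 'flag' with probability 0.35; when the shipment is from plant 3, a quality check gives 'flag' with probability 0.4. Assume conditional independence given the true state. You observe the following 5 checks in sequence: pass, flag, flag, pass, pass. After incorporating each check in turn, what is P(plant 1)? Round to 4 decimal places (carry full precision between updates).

0.1190

After 'pass': normaliser = 0.75·0.1500 + 0.65·0.1000 + 0.6·0.7500; P(plant 1) ≈ 0.1793, P(plant 2) ≈ 0.1036, P(plant 3) ≈ 0.7171
After 'flag': normaliser = 0.25·0.1793 + 0.35·0.1036 + 0.4·0.7171; P(plant 1) ≈ 0.1218, P(plant 2) ≈ 0.0985, P(plant 3) ≈ 0.7796
After 'flag': normaliser = 0.25·0.1218 + 0.35·0.0985 + 0.4·0.7796; P(plant 1) ≈ 0.0808, P(plant 2) ≈ 0.0915, P(plant 3) ≈ 0.8276
After 'pass': normaliser = 0.75·0.0808 + 0.65·0.0915 + 0.6·0.8276; P(plant 1) ≈ 0.0983, P(plant 2) ≈ 0.0965, P(plant 3) ≈ 0.8052
After 'pass': normaliser = 0.75·0.0983 + 0.65·0.0965 + 0.6·0.8052; P(plant 1) ≈ 0.1190, P(plant 2) ≈ 0.1012, P(plant 3) ≈ 0.7798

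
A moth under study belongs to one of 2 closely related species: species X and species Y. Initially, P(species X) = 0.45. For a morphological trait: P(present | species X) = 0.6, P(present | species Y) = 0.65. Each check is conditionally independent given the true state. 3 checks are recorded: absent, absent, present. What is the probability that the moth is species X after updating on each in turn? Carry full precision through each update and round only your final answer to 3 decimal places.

After 'absent': P(species X) = 0.4·0.4500 / (0.4·0.4500 + 0.35·0.5500) ≈ 0.4832
After 'absent': P(species X) = 0.4·0.4832 / (0.4·0.4832 + 0.35·0.5168) ≈ 0.5166
After 'present': P(species X) = 0.6·0.5166 / (0.6·0.5166 + 0.65·0.4834) ≈ 0.4966

0.497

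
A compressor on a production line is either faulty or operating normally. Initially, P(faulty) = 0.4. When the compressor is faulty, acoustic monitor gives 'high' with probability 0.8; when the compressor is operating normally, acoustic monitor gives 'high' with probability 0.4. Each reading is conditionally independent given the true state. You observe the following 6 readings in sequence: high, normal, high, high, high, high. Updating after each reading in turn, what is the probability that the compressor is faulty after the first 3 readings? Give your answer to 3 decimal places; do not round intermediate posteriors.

After 'high': P(faulty) = 0.8·0.4000 / (0.8·0.4000 + 0.4·0.6000) ≈ 0.5714
After 'normal': P(faulty) = 0.2·0.5714 / (0.2·0.5714 + 0.6·0.4286) ≈ 0.3077
After 'high': P(faulty) = 0.8·0.3077 / (0.8·0.3077 + 0.4·0.6923) ≈ 0.4706

0.471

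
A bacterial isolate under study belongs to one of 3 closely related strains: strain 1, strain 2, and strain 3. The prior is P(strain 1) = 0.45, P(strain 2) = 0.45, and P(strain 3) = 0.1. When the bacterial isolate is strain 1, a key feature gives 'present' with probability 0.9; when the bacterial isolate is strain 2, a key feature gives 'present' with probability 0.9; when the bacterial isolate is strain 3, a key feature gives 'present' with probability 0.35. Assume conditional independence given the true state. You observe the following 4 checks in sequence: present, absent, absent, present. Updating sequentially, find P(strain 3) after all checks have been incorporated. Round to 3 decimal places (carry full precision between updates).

0.415

Each posterior becomes the prior for the next update.
After 'present': normaliser = 0.9·0.4500 + 0.9·0.4500 + 0.35·0.1000; P(strain 1) ≈ 0.4793, P(strain 2) ≈ 0.4793, P(strain 3) ≈ 0.0414
After 'absent': normaliser = 0.1·0.4793 + 0.1·0.4793 + 0.65·0.0414; P(strain 1) ≈ 0.3904, P(strain 2) ≈ 0.3904, P(strain 3) ≈ 0.2193
After 'absent': normaliser = 0.1·0.3904 + 0.1·0.3904 + 0.65·0.2193; P(strain 1) ≈ 0.1770, P(strain 2) ≈ 0.1770, P(strain 3) ≈ 0.6461
After 'present': normaliser = 0.9·0.1770 + 0.9·0.1770 + 0.35·0.6461; P(strain 1) ≈ 0.2924, P(strain 2) ≈ 0.2924, P(strain 3) ≈ 0.4152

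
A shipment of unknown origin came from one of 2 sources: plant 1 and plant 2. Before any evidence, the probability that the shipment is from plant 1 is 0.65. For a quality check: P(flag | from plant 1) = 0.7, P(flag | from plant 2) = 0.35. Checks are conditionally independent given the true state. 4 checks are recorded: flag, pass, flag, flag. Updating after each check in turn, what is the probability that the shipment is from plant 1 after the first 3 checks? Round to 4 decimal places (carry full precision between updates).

After 'flag': P(plant 1) = 0.7·0.6500 / (0.7·0.6500 + 0.35·0.3500) ≈ 0.7879
After 'pass': P(plant 1) = 0.3·0.7879 / (0.3·0.7879 + 0.65·0.2121) ≈ 0.6316
After 'flag': P(plant 1) = 0.7·0.6316 / (0.7·0.6316 + 0.35·0.3684) ≈ 0.7742

0.7742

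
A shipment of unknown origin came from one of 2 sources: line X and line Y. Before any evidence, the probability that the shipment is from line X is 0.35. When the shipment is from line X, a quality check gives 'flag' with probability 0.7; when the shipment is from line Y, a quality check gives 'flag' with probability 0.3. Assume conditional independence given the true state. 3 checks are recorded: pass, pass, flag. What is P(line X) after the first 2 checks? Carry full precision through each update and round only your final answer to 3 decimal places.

0.090

After 'pass': P(line X) = 0.3·0.3500 / (0.3·0.3500 + 0.7·0.6500) ≈ 0.1875
After 'pass': P(line X) = 0.3·0.1875 / (0.3·0.1875 + 0.7·0.8125) ≈ 0.0900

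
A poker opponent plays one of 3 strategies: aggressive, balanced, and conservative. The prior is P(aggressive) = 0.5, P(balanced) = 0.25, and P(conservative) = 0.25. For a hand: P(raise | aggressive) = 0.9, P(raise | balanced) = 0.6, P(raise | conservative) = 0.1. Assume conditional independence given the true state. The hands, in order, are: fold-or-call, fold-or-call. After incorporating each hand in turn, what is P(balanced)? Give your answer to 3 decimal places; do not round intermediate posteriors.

0.162

Apply Bayes' rule sequentially, carrying P(balanced) forward.
After 'fold-or-call': normaliser = 0.1·0.5000 + 0.4·0.2500 + 0.9·0.2500; P(aggressive) ≈ 0.1333, P(balanced) ≈ 0.2667, P(conservative) ≈ 0.6000
After 'fold-or-call': normaliser = 0.1·0.1333 + 0.4·0.2667 + 0.9·0.6000; P(aggressive) ≈ 0.0202, P(balanced) ≈ 0.1616, P(conservative) ≈ 0.8182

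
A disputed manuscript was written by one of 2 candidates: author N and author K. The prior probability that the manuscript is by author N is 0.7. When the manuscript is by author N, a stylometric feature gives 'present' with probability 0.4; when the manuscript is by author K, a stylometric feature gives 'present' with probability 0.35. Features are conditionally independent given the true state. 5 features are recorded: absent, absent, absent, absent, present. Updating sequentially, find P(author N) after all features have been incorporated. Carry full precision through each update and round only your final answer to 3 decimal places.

After 'absent': P(author N) = 0.6·0.7000 / (0.6·0.7000 + 0.65·0.3000) ≈ 0.6829
After 'absent': P(author N) = 0.6·0.6829 / (0.6·0.6829 + 0.65·0.3171) ≈ 0.6653
After 'absent': P(author N) = 0.6·0.6653 / (0.6·0.6653 + 0.65·0.3347) ≈ 0.6473
After 'absent': P(author N) = 0.6·0.6473 / (0.6·0.6473 + 0.65·0.3527) ≈ 0.6288
After 'present': P(author N) = 0.4·0.6288 / (0.4·0.6288 + 0.35·0.3712) ≈ 0.6594

0.659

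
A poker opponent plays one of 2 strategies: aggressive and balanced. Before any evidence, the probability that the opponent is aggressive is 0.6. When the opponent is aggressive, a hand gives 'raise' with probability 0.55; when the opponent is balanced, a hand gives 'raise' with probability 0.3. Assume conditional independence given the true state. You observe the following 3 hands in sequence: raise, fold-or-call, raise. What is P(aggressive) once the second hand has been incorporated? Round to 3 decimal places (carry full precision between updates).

After 'raise': P(aggressive) = 0.55·0.6000 / (0.55·0.6000 + 0.3·0.4000) ≈ 0.7333
After 'fold-or-call': P(aggressive) = 0.45·0.7333 / (0.45·0.7333 + 0.7·0.2667) ≈ 0.6387

0.639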